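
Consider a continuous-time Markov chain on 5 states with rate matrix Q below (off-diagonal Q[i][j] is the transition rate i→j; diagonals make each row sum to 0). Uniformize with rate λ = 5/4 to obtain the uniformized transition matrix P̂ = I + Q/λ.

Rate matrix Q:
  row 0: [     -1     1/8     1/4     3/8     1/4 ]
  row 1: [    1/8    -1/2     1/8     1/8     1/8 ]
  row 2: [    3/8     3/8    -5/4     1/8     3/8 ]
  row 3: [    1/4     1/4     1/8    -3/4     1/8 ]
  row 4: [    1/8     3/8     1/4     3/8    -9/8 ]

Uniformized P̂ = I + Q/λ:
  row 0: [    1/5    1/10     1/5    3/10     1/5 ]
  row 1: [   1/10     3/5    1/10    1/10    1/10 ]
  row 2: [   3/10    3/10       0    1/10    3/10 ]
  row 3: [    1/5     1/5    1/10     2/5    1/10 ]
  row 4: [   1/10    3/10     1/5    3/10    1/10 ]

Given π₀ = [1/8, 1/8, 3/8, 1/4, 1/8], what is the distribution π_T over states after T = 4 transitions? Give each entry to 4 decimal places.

t=0: π = [0.1250, 0.1250, 0.3750, 0.2500, 0.1250]
t=1: π = [0.2125, 0.2875, 0.0875, 0.2250, 0.1875]
t=2: π = [0.1613, 0.3213, 0.1313, 0.2475, 0.1388]
t=3: π = [0.1671, 0.3394, 0.1169, 0.2343, 0.1424]
t=4: π = [0.1635, 0.3450, 0.1193, 0.2322, 0.1401]

π = [0.1635, 0.3450, 0.1193, 0.2322, 0.1401]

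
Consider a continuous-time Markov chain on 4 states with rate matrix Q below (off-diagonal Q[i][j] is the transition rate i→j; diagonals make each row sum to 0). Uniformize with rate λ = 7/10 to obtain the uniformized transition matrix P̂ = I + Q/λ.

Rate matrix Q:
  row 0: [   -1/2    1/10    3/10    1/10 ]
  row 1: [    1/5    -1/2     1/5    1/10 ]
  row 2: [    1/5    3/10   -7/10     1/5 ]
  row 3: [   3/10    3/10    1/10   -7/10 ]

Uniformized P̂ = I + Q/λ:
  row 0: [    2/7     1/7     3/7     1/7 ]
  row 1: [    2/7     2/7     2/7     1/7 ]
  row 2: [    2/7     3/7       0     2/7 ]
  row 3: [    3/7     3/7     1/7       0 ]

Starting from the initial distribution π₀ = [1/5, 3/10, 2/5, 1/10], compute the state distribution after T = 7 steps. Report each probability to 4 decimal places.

π = [0.3078, 0.2980, 0.2392, 0.1549]

t=0: π = [0.2000, 0.3000, 0.4000, 0.1000]
t=1: π = [0.3000, 0.3286, 0.1857, 0.1857]
t=2: π = [0.3122, 0.2959, 0.2490, 0.1429]
t=3: π = [0.3061, 0.2971, 0.2388, 0.1580]
t=4: π = [0.3083, 0.2987, 0.2387, 0.1544]
t=5: π = [0.3078, 0.2978, 0.2395, 0.1549]
t=6: π = [0.3078, 0.2981, 0.2391, 0.1549]
t=7: π = [0.3078, 0.2980, 0.2392, 0.1549]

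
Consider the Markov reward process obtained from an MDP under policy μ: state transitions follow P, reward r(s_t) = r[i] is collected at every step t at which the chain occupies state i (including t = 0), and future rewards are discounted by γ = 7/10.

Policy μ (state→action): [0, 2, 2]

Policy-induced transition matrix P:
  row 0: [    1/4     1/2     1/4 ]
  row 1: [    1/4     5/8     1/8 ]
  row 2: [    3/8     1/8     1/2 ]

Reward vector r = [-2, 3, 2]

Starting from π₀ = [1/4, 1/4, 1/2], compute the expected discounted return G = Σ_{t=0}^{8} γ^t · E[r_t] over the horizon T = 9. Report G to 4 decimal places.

t=0: π = [0.2500, 0.2500, 0.5000], E[r] = 1.2500, γ^t·E[r] = 1.250000, running G = 1.250000
t=1: π = [0.3125, 0.3438, 0.3438], E[r] = 1.0938, γ^t·E[r] = 0.765625, running G = 2.015625
t=2: π = [0.2930, 0.4141, 0.2930], E[r] = 1.2422, γ^t·E[r] = 0.608672, running G = 2.624297
t=3: π = [0.2866, 0.4419, 0.2715], E[r] = 1.2954, γ^t·E[r] = 0.444326, running G = 3.068623
t=4: π = [0.2839, 0.4534, 0.2626], E[r] = 1.3177, γ^t·E[r] = 0.316377, running G = 3.384999
t=5: π = [0.2828, 0.4582, 0.2590], E[r] = 1.3269, γ^t·E[r] = 0.223008, running G = 3.608007
t=6: π = [0.2824, 0.4602, 0.2575], E[r] = 1.3307, γ^t·E[r] = 0.156552, running G = 3.764559
t=7: π = [0.2822, 0.4610, 0.2568], E[r] = 1.3322, γ^t·E[r] = 0.109715, running G = 3.874274
t=8: π = [0.2821, 0.4613, 0.2566], E[r] = 1.3329, γ^t·E[r] = 0.076838, running G = 3.951112

G = 3.9511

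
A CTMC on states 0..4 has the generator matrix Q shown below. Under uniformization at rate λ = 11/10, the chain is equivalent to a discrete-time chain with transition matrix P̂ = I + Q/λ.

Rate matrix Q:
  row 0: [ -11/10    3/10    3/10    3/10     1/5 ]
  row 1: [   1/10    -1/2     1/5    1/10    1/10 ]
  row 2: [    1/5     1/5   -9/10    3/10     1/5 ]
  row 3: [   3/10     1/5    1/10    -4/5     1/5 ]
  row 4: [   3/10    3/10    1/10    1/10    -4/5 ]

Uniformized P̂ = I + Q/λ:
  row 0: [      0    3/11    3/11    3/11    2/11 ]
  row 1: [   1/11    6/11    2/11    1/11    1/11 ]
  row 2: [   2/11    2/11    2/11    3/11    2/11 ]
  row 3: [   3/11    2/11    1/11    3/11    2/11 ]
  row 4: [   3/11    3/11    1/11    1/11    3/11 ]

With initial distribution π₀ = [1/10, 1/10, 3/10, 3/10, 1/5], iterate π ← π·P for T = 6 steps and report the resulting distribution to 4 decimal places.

π = [0.1552, 0.3315, 0.1642, 0.1822, 0.1669]

t=0: π = [0.1000, 0.1000, 0.3000, 0.3000, 0.2000]
t=1: π = [0.2000, 0.2455, 0.1455, 0.2182, 0.1909]
t=2: π = [0.1603, 0.3066, 0.1628, 0.1934, 0.1769]
t=3: π = [0.1585, 0.3240, 0.1627, 0.1848, 0.1700]
t=4: π = [0.1558, 0.3295, 0.1640, 0.1829, 0.1678]
t=5: π = [0.1554, 0.3311, 0.1641, 0.1823, 0.1671]
t=6: π = [0.1552, 0.3315, 0.1642, 0.1822, 0.1669]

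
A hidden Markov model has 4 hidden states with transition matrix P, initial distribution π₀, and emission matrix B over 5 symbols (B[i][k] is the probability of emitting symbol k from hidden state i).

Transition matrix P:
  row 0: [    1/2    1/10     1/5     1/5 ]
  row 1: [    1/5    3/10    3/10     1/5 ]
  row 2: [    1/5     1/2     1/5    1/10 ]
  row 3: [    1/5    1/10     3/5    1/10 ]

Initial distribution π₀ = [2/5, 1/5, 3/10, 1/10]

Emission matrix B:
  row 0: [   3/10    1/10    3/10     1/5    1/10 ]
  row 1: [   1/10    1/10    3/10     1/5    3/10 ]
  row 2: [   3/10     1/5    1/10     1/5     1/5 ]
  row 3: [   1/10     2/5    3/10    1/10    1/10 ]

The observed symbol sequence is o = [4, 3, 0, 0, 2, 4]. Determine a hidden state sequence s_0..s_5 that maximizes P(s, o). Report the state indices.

path = [0, 0, 0, 0, 0, 0]

t=0: δ = [4.000e-02, 6.000e-02, 6.000e-02, 1.000e-02]  (obs o_0=4)
t=1: δ = [4.000e-03, 6.000e-03, 3.600e-03, 1.200e-03]  ψ = [0, 2, 1, 1]  (obs o_1=3)
t=2: δ = [6.000e-04, 1.800e-04, 5.400e-04, 1.200e-04]  ψ = [0, 1, 1, 1]  (obs o_2=0)
t=3: δ = [9.000e-05, 2.700e-05, 3.600e-05, 1.200e-05]  ψ = [0, 2, 0, 0]  (obs o_3=0)
t=4: δ = [1.350e-05, 5.400e-06, 1.800e-06, 5.400e-06]  ψ = [0, 2, 0, 0]  (obs o_4=2)
t=5: δ = [6.750e-07, 4.860e-07, 6.480e-07, 2.700e-07]  ψ = [0, 1, 3, 0]  (obs o_5=4)
backtrack: best end state = 0; path = [0, 0, 0, 0, 0, 0]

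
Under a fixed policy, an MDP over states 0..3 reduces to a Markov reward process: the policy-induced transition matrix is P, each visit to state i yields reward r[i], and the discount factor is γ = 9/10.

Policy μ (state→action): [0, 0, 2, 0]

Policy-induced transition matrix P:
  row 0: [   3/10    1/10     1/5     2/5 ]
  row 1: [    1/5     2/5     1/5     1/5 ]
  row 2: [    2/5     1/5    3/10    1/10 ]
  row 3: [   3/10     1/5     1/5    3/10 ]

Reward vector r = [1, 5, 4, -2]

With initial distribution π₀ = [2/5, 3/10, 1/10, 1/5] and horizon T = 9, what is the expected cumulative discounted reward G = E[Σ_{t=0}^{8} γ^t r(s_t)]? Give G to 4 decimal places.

G = 10.6707

t=0: π = [0.4000, 0.3000, 0.1000, 0.2000], E[r] = 1.9000, γ^t·E[r] = 1.900000, running G = 1.900000
t=1: π = [0.2800, 0.2200, 0.2100, 0.2900], E[r] = 1.6400, γ^t·E[r] = 1.476000, running G = 3.376000
t=2: π = [0.2990, 0.2160, 0.2210, 0.2640], E[r] = 1.7350, γ^t·E[r] = 1.405350, running G = 4.781350
t=3: π = [0.3005, 0.2133, 0.2221, 0.2641], E[r] = 1.7272, γ^t·E[r] = 1.259129, running G = 6.040479
t=4: π = [0.3009, 0.2126, 0.2222, 0.2643], E[r] = 1.7242, γ^t·E[r] = 1.131228, running G = 7.171707
t=5: π = [0.3010, 0.2124, 0.2222, 0.2644], E[r] = 1.7232, γ^t·E[r] = 1.017558, running G = 8.189265
t=6: π = [0.3010, 0.2124, 0.2222, 0.2644], E[r] = 1.7230, γ^t·E[r] = 0.915675, running G = 9.104940
t=7: π = [0.3010, 0.2124, 0.2222, 0.2644], E[r] = 1.7229, γ^t·E[r] = 0.824079, running G = 9.929019
t=8: π = [0.3010, 0.2124, 0.2222, 0.2644], E[r] = 1.7229, γ^t·E[r] = 0.741665, running G = 10.670684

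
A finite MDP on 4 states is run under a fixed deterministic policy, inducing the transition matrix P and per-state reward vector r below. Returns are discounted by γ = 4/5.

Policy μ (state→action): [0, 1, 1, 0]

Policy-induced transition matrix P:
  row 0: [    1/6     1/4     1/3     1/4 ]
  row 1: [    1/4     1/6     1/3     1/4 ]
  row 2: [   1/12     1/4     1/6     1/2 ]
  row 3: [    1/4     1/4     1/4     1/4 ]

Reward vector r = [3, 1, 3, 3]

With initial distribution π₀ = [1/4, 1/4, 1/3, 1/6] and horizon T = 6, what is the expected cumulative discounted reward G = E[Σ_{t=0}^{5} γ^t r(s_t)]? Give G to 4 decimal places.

t=0: π = [0.2500, 0.2500, 0.3333, 0.1667], E[r] = 2.5000, γ^t·E[r] = 2.500000, running G = 2.500000
t=1: π = [0.1736, 0.2292, 0.2639, 0.3333], E[r] = 2.5417, γ^t·E[r] = 2.033333, running G = 4.533333
t=2: π = [0.1916, 0.2309, 0.2616, 0.3160], E[r] = 2.5382, γ^t·E[r] = 1.624444, running G = 6.157778
t=3: π = [0.1904, 0.2308, 0.2634, 0.3154], E[r] = 2.5385, γ^t·E[r] = 1.299704, running G = 7.457481
t=4: π = [0.1902, 0.2308, 0.2631, 0.3159], E[r] = 2.5385, γ^t·E[r] = 1.039753, running G = 8.497235
t=5: π = [0.1903, 0.2308, 0.2632, 0.3158], E[r] = 2.5385, γ^t·E[r] = 0.831803, running G = 9.329038

G = 9.3290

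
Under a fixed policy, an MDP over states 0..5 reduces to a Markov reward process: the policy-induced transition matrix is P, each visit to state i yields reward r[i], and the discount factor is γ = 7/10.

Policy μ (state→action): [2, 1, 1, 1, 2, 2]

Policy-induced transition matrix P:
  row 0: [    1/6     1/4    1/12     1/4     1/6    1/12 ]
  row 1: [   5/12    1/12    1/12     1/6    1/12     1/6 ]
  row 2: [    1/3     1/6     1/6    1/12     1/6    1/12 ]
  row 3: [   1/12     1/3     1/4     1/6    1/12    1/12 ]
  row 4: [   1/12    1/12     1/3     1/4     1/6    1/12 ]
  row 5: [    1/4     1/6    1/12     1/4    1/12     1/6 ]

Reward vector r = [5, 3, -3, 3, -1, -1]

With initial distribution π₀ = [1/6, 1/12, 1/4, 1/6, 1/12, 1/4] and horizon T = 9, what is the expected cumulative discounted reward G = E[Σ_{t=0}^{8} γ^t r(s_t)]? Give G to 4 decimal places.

G = 3.9464

t=0: π = [0.1667, 0.0833, 0.2500, 0.1667, 0.0833, 0.2500], E[r] = 0.5000, γ^t·E[r] = 0.500000, running G = 0.500000
t=1: π = [0.2292, 0.1944, 0.1528, 0.1875, 0.1250, 0.1111], E[r] = 1.5972, γ^t·E[r] = 1.118056, running G = 1.618056
t=2: π = [0.2240, 0.1904, 0.1586, 0.1927, 0.1256, 0.1088], E[r] = 1.5590, γ^t·E[r] = 0.763924, running G = 2.381979
t=3: π = [0.2232, 0.1911, 0.1601, 0.1916, 0.1257, 0.1083], E[r] = 1.5503, γ^t·E[r] = 0.531769, running G = 2.913748
t=4: π = [0.2237, 0.1908, 0.1600, 0.1914, 0.1257, 0.1083], E[r] = 1.5511, γ^t·E[r] = 0.372418, running G = 3.286166
t=5: π = [0.2236, 0.1908, 0.1600, 0.1915, 0.1258, 0.1083], E[r] = 1.5510, γ^t·E[r] = 0.260679, running G = 3.546845
t=6: π = [0.2236, 0.1908, 0.1600, 0.1915, 0.1258, 0.1083], E[r] = 1.5509, γ^t·E[r] = 0.182463, running G = 3.729308
t=7: π = [0.2236, 0.1908, 0.1600, 0.1915, 0.1258, 0.1083], E[r] = 1.5509, γ^t·E[r] = 0.127725, running G = 3.857033
t=8: π = [0.2236, 0.1908, 0.1600, 0.1915, 0.1258, 0.1083], E[r] = 1.5509, γ^t·E[r] = 0.089407, running G = 3.946440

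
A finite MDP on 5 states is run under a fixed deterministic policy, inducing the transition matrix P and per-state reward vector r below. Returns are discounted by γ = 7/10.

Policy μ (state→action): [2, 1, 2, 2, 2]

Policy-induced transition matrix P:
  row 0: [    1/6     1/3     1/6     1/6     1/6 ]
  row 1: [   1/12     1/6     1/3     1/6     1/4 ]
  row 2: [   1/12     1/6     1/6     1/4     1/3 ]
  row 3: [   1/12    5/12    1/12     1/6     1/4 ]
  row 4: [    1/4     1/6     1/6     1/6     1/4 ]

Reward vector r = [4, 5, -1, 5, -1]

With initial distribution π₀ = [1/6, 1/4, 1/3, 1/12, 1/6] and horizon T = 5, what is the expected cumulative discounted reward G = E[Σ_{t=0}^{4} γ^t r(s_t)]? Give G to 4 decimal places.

G = 5.6513

t=0: π = [0.1667, 0.2500, 0.3333, 0.0833, 0.1667], E[r] = 1.8333, γ^t·E[r] = 1.833333, running G = 1.833333
t=1: π = [0.1250, 0.2153, 0.2014, 0.1944, 0.2639], E[r] = 2.0833, γ^t·E[r] = 1.458333, running G = 3.291667
t=2: π = [0.1377, 0.2361, 0.1863, 0.1834, 0.2564], E[r] = 2.2060, γ^t·E[r] = 1.080949, running G = 4.372616
t=3: π = [0.1375, 0.2355, 0.1907, 0.1822, 0.2541], E[r] = 2.1938, γ^t·E[r] = 0.752463, running G = 5.125079
t=4: π = [0.1371, 0.2351, 0.1907, 0.1826, 0.2544], E[r] = 2.1919, γ^t·E[r] = 0.526270, running G = 5.651349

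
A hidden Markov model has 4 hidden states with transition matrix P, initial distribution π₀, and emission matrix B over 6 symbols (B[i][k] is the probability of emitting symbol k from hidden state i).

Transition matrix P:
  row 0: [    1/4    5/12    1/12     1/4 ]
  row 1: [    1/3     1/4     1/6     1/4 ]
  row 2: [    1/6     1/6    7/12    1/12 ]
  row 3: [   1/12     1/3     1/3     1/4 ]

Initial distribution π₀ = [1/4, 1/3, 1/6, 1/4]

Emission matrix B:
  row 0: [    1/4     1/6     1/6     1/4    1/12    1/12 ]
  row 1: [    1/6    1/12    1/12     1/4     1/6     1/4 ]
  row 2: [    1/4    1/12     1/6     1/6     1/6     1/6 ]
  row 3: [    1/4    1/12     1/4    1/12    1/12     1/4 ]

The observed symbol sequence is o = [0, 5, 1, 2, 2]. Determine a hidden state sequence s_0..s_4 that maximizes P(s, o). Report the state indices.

path = [2, 2, 2, 2, 2]

t=0: δ = [6.250e-02, 5.556e-02, 4.167e-02, 6.250e-02]  (obs o_0=0)
t=1: δ = [1.543e-03, 6.510e-03, 4.051e-03, 3.906e-03]  ψ = [1, 0, 2, 0]  (obs o_1=5)
t=2: δ = [3.617e-04, 1.356e-04, 1.969e-04, 1.356e-04]  ψ = [1, 1, 2, 1]  (obs o_2=1)
t=3: δ = [1.507e-05, 1.256e-05, 1.915e-05, 2.261e-05]  ψ = [0, 0, 2, 0]  (obs o_3=2)
t=4: δ = [6.977e-07, 6.279e-07, 1.861e-06, 1.413e-06]  ψ = [1, 3, 2, 3]  (obs o_4=2)
backtrack: best end state = 2; path = [2, 2, 2, 2, 2]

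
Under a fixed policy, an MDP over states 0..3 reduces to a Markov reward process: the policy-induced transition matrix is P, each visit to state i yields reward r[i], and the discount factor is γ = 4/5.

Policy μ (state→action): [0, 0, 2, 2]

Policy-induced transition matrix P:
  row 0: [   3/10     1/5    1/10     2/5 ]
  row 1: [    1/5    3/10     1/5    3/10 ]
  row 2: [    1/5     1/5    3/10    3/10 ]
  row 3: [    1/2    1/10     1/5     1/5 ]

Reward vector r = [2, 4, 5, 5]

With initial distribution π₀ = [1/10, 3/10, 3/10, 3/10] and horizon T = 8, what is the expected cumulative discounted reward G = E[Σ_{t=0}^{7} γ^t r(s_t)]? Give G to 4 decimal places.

t=0: π = [0.1000, 0.3000, 0.3000, 0.3000], E[r] = 4.4000, γ^t·E[r] = 4.400000, running G = 4.400000
t=1: π = [0.3000, 0.2000, 0.2200, 0.2800], E[r] = 3.9000, γ^t·E[r] = 3.120000, running G = 7.520000
t=2: π = [0.3140, 0.1920, 0.1920, 0.3020], E[r] = 3.8660, γ^t·E[r] = 2.474240, running G = 9.994240
t=3: π = [0.3220, 0.1890, 0.1878, 0.3012], E[r] = 3.8450, γ^t·E[r] = 1.968640, running G = 11.962880
t=4: π = [0.3226, 0.1888, 0.1866, 0.3021], E[r] = 3.8435, γ^t·E[r] = 1.574314, running G = 13.537194
t=5: π = [0.3229, 0.1887, 0.1864, 0.3020], E[r] = 3.8427, γ^t·E[r] = 1.259173, running G = 14.796367
t=6: π = [0.3229, 0.1887, 0.1864, 0.3021], E[r] = 3.8426, γ^t·E[r] = 1.007323, running G = 15.803689
t=7: π = [0.3229, 0.1887, 0.1863, 0.3021], E[r] = 3.8426, γ^t·E[r] = 0.805851, running G = 16.609540

G = 16.6095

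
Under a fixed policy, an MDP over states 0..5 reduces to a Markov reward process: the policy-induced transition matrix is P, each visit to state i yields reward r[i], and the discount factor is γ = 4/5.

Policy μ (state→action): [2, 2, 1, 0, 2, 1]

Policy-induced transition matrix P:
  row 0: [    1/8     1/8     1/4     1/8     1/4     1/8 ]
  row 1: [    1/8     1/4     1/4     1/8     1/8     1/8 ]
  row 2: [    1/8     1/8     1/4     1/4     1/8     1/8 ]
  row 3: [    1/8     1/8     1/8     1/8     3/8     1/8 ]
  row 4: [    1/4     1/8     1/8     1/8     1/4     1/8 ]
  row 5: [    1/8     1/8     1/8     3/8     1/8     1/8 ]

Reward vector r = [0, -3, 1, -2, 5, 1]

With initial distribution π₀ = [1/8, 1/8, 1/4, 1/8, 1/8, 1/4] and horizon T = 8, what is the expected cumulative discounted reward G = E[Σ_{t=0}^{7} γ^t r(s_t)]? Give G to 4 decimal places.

t=0: π = [0.1250, 0.1250, 0.2500, 0.1250, 0.1250, 0.2500], E[r] = 0.5000, γ^t·E[r] = 0.500000, running G = 0.500000
t=1: π = [0.1406, 0.1406, 0.1875, 0.2188, 0.1875, 0.1250], E[r] = 0.3906, γ^t·E[r] = 0.312500, running G = 0.812500
t=2: π = [0.1484, 0.1426, 0.1836, 0.1797, 0.2207, 0.1250], E[r] = 0.6250, γ^t·E[r] = 0.400000, running G = 1.212500
t=3: π = [0.1526, 0.1428, 0.1843, 0.1792, 0.2161, 0.1250], E[r] = 0.6028, γ^t·E[r] = 0.308625, running G = 1.521125
t=4: π = [0.1520, 0.1429, 0.1850, 0.1793, 0.2159, 0.1250], E[r] = 0.6022, γ^t·E[r] = 0.246675, running G = 1.767800
t=5: π = [0.1520, 0.1429, 0.1850, 0.1794, 0.2158, 0.1250], E[r] = 0.6017, γ^t·E[r] = 0.197169, running G = 1.964969
t=6: π = [0.1520, 0.1429, 0.1850, 0.1794, 0.2158, 0.1250], E[r] = 0.6017, γ^t·E[r] = 0.157744, running G = 2.122713
t=7: π = [0.1520, 0.1429, 0.1850, 0.1794, 0.2158, 0.1250], E[r] = 0.6017, γ^t·E[r] = 0.126195, running G = 2.248908

G = 2.2489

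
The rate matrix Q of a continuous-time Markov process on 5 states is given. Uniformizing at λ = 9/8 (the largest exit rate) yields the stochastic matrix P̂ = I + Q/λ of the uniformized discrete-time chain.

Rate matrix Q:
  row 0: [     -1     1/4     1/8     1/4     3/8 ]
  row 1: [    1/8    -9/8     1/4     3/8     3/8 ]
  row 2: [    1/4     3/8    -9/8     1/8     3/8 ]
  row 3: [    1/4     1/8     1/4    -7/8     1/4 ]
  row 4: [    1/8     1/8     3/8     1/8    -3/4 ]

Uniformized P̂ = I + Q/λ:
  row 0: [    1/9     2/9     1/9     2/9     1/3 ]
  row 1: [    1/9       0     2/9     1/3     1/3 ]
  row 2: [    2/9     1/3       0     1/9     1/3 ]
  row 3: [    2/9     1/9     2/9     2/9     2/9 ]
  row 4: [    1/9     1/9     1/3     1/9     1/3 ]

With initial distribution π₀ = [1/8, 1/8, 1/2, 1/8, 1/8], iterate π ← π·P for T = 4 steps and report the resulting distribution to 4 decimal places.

t=0: π = [0.1250, 0.1250, 0.5000, 0.1250, 0.1250]
t=1: π = [0.1806, 0.2222, 0.1111, 0.1667, 0.3194]
t=2: π = [0.1420, 0.1312, 0.2130, 0.1991, 0.3148]
t=3: π = [0.1569, 0.1596, 0.1941, 0.1782, 0.3112]
t=4: π = [0.1525, 0.1539, 0.1962, 0.1838, 0.3135]

π = [0.1525, 0.1539, 0.1962, 0.1838, 0.3135]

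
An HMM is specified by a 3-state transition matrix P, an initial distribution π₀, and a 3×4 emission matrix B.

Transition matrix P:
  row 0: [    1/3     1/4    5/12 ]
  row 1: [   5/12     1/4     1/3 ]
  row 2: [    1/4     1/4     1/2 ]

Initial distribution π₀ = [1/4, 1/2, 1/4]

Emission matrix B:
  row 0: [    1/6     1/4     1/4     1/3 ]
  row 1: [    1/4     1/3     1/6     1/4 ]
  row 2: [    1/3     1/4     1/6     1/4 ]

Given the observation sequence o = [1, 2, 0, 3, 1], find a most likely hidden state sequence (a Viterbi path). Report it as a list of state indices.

path = [1, 0, 2, 2, 2]

t=0: δ = [6.250e-02, 1.667e-01, 6.250e-02]  (obs o_0=1)
t=1: δ = [1.736e-02, 6.944e-03, 9.259e-03]  ψ = [1, 1, 1]  (obs o_1=2)
t=2: δ = [9.645e-04, 1.085e-03, 2.411e-03]  ψ = [0, 0, 0]  (obs o_2=0)
t=3: δ = [2.009e-04, 1.507e-04, 3.014e-04]  ψ = [2, 2, 2]  (obs o_3=3)
t=4: δ = [1.884e-05, 2.512e-05, 3.768e-05]  ψ = [2, 2, 2]  (obs o_4=1)
backtrack: best end state = 2; path = [1, 0, 2, 2, 2]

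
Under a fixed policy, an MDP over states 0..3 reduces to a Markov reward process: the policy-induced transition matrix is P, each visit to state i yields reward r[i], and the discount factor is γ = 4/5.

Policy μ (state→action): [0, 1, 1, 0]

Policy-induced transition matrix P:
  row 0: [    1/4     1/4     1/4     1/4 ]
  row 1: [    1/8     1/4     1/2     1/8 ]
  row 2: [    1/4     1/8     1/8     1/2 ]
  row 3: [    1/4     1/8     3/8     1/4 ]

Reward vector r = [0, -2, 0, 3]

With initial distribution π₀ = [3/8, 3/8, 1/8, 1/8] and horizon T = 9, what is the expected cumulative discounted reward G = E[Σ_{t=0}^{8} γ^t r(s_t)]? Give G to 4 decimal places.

t=0: π = [0.3750, 0.3750, 0.1250, 0.1250], E[r] = -0.3750, γ^t·E[r] = -0.375000, running G = -0.375000
t=1: π = [0.2031, 0.2188, 0.3438, 0.2344], E[r] = 0.2656, γ^t·E[r] = 0.212500, running G = -0.162500
t=2: π = [0.2227, 0.1777, 0.2910, 0.3086], E[r] = 0.5703, γ^t·E[r] = 0.365000, running G = 0.202500
t=3: π = [0.2278, 0.1750, 0.2966, 0.3005], E[r] = 0.5515, γ^t·E[r] = 0.282375, running G = 0.484875
t=4: π = [0.2281, 0.1754, 0.2943, 0.3023], E[r] = 0.5561, γ^t·E[r] = 0.227788, running G = 0.712663
t=5: π = [0.2281, 0.1754, 0.2948, 0.3016], E[r] = 0.5541, γ^t·E[r] = 0.181555, running G = 0.894218
t=6: π = [0.2281, 0.1754, 0.2947, 0.3018], E[r] = 0.5545, γ^t·E[r] = 0.145350, running G = 1.039567
t=7: π = [0.2281, 0.1754, 0.2947, 0.3017], E[r] = 0.5544, γ^t·E[r] = 0.116259, running G = 1.155826
t=8: π = [0.2281, 0.1754, 0.2947, 0.3018], E[r] = 0.5544, γ^t·E[r] = 0.093011, running G = 1.248837

G = 1.2488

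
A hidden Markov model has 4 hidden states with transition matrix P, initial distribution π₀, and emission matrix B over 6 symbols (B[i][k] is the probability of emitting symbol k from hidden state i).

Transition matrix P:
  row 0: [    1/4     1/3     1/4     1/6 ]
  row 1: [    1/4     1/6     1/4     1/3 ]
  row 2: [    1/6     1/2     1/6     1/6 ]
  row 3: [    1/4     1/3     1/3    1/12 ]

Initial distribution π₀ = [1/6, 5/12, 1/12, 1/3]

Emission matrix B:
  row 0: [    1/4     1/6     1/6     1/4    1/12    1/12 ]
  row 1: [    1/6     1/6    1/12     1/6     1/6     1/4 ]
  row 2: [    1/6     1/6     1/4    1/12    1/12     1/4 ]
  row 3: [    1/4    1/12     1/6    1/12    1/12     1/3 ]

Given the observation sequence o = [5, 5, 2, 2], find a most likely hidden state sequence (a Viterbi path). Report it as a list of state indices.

path = [3, 1, 3, 2]

t=0: δ = [1.389e-02, 1.042e-01, 2.083e-02, 1.111e-01]  (obs o_0=5)
t=1: δ = [2.315e-03, 9.259e-03, 9.259e-03, 1.157e-02]  ψ = [3, 3, 3, 1]  (obs o_1=5)
t=2: δ = [4.823e-04, 3.858e-04, 9.645e-04, 5.144e-04]  ψ = [3, 2, 3, 1]  (obs o_2=2)
t=3: δ = [2.679e-05, 4.019e-05, 4.287e-05, 2.679e-05]  ψ = [2, 2, 3, 2]  (obs o_3=2)
backtrack: best end state = 2; path = [3, 1, 3, 2]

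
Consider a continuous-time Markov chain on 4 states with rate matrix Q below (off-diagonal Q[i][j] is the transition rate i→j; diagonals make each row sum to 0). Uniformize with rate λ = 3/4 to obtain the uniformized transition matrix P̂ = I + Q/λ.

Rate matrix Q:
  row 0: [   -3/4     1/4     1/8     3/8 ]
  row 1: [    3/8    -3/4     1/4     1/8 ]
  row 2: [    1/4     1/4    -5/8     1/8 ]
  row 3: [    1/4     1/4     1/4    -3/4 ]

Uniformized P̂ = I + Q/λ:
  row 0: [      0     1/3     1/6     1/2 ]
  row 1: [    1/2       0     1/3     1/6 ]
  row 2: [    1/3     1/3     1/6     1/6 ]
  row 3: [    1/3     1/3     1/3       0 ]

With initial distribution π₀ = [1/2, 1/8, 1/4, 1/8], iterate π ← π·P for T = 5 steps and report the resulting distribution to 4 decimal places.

t=0: π = [0.5000, 0.1250, 0.2500, 0.1250]
t=1: π = [0.1875, 0.2917, 0.2083, 0.3125]
t=2: π = [0.3194, 0.2361, 0.2674, 0.1771]
t=3: π = [0.2662, 0.2546, 0.2355, 0.2436]
t=4: π = [0.2870, 0.2485, 0.2497, 0.2148]
t=5: π = [0.2791, 0.2505, 0.2439, 0.2265]

π = [0.2791, 0.2505, 0.2439, 0.2265]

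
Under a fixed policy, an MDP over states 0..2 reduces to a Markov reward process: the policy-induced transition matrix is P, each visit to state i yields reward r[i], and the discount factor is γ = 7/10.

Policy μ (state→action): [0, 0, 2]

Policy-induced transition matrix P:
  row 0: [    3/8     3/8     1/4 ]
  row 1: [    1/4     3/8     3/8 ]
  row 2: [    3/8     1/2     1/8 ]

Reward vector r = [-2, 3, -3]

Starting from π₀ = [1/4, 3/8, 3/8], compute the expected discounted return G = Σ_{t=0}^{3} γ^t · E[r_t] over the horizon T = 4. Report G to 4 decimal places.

G = -0.7924

t=0: π = [0.2500, 0.3750, 0.3750], E[r] = -0.5000, γ^t·E[r] = -0.500000, running G = -0.500000
t=1: π = [0.3281, 0.4219, 0.2500], E[r] = -0.1406, γ^t·E[r] = -0.098438, running G = -0.598438
t=2: π = [0.3223, 0.4063, 0.2715], E[r] = -0.2402, γ^t·E[r] = -0.117715, running G = -0.716152
t=3: π = [0.3242, 0.4089, 0.2668], E[r] = -0.2222, γ^t·E[r] = -0.076204, running G = -0.792356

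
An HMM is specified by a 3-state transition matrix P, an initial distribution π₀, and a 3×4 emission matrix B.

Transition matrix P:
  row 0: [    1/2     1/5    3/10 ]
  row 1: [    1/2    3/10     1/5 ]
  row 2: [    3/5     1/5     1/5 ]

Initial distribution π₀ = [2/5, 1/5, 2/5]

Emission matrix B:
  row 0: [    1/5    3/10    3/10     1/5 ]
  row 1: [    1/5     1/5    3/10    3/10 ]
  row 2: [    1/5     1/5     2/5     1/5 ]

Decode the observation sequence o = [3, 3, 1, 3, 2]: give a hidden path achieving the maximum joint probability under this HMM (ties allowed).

t=0: δ = [8.000e-02, 6.000e-02, 8.000e-02]  (obs o_0=3)
t=1: δ = [9.600e-03, 5.400e-03, 4.800e-03]  ψ = [2, 1, 0]  (obs o_1=3)
t=2: δ = [1.440e-03, 3.840e-04, 5.760e-04]  ψ = [0, 0, 0]  (obs o_2=1)
t=3: δ = [1.440e-04, 8.640e-05, 8.640e-05]  ψ = [0, 0, 0]  (obs o_3=3)
t=4: δ = [2.160e-05, 8.640e-06, 1.728e-05]  ψ = [0, 0, 0]  (obs o_4=2)
backtrack: best end state = 0; path = [2, 0, 0, 0, 0]

path = [2, 0, 0, 0, 0]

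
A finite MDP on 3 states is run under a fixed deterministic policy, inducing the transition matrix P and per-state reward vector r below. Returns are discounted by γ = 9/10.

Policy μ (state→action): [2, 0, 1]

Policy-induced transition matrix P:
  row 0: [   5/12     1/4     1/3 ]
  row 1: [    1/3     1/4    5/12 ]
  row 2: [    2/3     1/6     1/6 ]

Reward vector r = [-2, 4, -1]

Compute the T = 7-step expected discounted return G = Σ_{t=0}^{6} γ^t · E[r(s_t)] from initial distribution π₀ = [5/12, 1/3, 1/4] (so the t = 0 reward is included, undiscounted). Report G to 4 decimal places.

G = -1.1912

t=0: π = [0.4167, 0.3333, 0.2500], E[r] = 0.2500, γ^t·E[r] = 0.250000, running G = 0.250000
t=1: π = [0.4514, 0.2292, 0.3194], E[r] = -0.3056, γ^t·E[r] = -0.275000, running G = -0.025000
t=2: π = [0.4774, 0.2234, 0.2992], E[r] = -0.3605, γ^t·E[r] = -0.292031, running G = -0.317031
t=3: π = [0.4728, 0.2251, 0.3021], E[r] = -0.3475, γ^t·E[r] = -0.253336, running G = -0.570367
t=4: π = [0.4734, 0.2248, 0.3017], E[r] = -0.3493, γ^t·E[r] = -0.229176, running G = -0.799543
t=5: π = [0.4734, 0.2249, 0.3018], E[r] = -0.3491, γ^t·E[r] = -0.206136, running G = -1.005678
t=6: π = [0.4734, 0.2249, 0.3018], E[r] = -0.3491, γ^t·E[r] = -0.185534, running G = -1.191212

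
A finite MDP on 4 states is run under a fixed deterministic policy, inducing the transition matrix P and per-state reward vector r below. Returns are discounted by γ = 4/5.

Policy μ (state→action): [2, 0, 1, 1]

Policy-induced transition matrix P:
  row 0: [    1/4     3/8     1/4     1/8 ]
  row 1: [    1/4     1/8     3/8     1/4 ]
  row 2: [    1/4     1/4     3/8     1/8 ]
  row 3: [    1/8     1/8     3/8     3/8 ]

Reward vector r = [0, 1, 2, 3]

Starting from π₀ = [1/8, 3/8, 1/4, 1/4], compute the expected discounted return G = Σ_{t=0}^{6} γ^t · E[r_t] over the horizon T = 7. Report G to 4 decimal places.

G = 6.2135

t=0: π = [0.1250, 0.3750, 0.2500, 0.2500], E[r] = 1.6250, γ^t·E[r] = 1.625000, running G = 1.625000
t=1: π = [0.2188, 0.1875, 0.3594, 0.2344], E[r] = 1.6094, γ^t·E[r] = 1.287500, running G = 2.912500
t=2: π = [0.2207, 0.2246, 0.3477, 0.2070], E[r] = 1.5410, γ^t·E[r] = 0.986250, running G = 3.898750
t=3: π = [0.2241, 0.2236, 0.3474, 0.2048], E[r] = 1.5330, γ^t·E[r] = 0.784875, running G = 4.683625
t=4: π = [0.2244, 0.2245, 0.3470, 0.2042], E[r] = 1.5309, γ^t·E[r] = 0.627063, running G = 5.310688
t=5: π = [0.2245, 0.2245, 0.3470, 0.2041], E[r] = 1.5307, γ^t·E[r] = 0.501569, running G = 5.812256
t=6: π = [0.2245, 0.2245, 0.3469, 0.2041], E[r] = 1.5306, γ^t·E[r] = 0.401243, running G = 6.213499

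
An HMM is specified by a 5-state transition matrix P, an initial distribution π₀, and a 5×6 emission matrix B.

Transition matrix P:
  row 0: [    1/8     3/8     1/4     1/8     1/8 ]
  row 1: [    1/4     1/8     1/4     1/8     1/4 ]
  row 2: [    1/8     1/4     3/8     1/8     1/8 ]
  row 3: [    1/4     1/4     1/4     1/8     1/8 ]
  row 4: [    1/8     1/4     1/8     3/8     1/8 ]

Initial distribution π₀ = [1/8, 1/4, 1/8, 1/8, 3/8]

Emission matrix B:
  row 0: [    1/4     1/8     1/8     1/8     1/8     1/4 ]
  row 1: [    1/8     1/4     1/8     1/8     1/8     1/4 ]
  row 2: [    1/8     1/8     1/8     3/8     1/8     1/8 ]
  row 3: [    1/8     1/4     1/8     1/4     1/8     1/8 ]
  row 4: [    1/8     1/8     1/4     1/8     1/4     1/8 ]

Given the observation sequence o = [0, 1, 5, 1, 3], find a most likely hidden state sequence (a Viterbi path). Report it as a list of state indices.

t=0: δ = [3.125e-02, 3.125e-02, 1.562e-02, 1.562e-02, 4.688e-02]  (obs o_0=0)
t=1: δ = [9.766e-04, 2.930e-03, 9.766e-04, 4.395e-03, 9.766e-04]  ψ = [1, 0, 0, 4, 1]  (obs o_1=1)
t=2: δ = [2.747e-04, 2.747e-04, 1.373e-04, 6.866e-05, 9.155e-05]  ψ = [3, 3, 3, 3, 1]  (obs o_2=5)
t=3: δ = [8.583e-06, 2.575e-05, 8.583e-06, 8.583e-06, 8.583e-06]  ψ = [1, 0, 0, 0, 1]  (obs o_3=1)
t=4: δ = [8.047e-07, 4.023e-07, 2.414e-06, 8.047e-07, 8.047e-07]  ψ = [1, 0, 1, 1, 1]  (obs o_4=3)
backtrack: best end state = 2; path = [4, 3, 0, 1, 2]

path = [4, 3, 0, 1, 2]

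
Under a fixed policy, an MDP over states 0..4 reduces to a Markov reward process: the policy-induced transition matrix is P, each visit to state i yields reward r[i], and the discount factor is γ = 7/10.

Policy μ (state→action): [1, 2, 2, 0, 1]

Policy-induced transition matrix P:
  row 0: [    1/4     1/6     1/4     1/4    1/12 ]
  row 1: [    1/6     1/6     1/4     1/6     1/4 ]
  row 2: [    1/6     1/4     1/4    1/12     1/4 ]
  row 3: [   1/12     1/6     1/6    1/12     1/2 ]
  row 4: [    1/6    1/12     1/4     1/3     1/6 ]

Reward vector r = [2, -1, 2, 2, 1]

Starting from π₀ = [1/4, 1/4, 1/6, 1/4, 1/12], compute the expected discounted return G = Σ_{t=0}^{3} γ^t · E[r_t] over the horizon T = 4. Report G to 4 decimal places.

G = 3.0673

t=0: π = [0.2500, 0.2500, 0.1667, 0.2500, 0.0833], E[r] = 1.1667, γ^t·E[r] = 1.166667, running G = 1.166667
t=1: π = [0.1667, 0.1736, 0.2292, 0.1667, 0.2639], E[r] = 1.2153, γ^t·E[r] = 0.850694, running G = 2.017361
t=2: π = [0.1667, 0.1638, 0.2361, 0.1916, 0.2419], E[r] = 1.2668, γ^t·E[r] = 0.620723, running G = 2.638084
t=3: π = [0.1646, 0.1662, 0.2340, 0.1852, 0.2500], E[r] = 1.2515, γ^t·E[r] = 0.429263, running G = 3.067347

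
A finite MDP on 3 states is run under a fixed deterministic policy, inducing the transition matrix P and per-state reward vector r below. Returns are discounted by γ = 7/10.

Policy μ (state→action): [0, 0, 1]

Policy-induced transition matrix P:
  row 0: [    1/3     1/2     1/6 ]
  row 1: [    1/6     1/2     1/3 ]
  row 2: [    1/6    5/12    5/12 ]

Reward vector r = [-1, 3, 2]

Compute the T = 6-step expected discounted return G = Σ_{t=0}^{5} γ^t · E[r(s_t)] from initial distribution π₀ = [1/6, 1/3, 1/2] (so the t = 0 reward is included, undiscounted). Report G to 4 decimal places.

G = 5.4709

t=0: π = [0.1667, 0.3333, 0.5000], E[r] = 1.8333, γ^t·E[r] = 1.833333, running G = 1.833333
t=1: π = [0.1944, 0.4583, 0.3472], E[r] = 1.8750, γ^t·E[r] = 1.312500, running G = 3.145833
t=2: π = [0.1991, 0.4711, 0.3299], E[r] = 1.8738, γ^t·E[r] = 0.918183, running G = 4.064016
t=3: π = [0.1998, 0.4725, 0.3276], E[r] = 1.8730, γ^t·E[r] = 0.642430, running G = 4.706446
t=4: π = [0.2000, 0.4727, 0.3273], E[r] = 1.8728, γ^t·E[r] = 0.449653, running G = 5.156099
t=5: π = [0.2000, 0.4727, 0.3273], E[r] = 1.8727, γ^t·E[r] = 0.314751, running G = 5.470850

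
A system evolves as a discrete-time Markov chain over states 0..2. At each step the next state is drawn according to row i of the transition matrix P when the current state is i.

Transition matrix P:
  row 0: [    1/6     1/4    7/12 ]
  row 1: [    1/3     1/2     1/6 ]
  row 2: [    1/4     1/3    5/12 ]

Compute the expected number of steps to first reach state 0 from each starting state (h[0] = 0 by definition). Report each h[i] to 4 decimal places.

h = [0.0000, 3.1765, 3.5294]

First-step conditioning: h[0] = 0; for i ≠ 0, h[i] = 1 + Σ_k P[i][k]·h[k].
  h[1] = 1 + 1/2·h[1] + 1/6·h[2]
  h[2] = 1 + 1/3·h[1] + 5/12·h[2]
Solving the 2×2 linear system over states ≠ 0 gives exactly h = [0, 54/17, 60/17] (h[0] = 0 is the target).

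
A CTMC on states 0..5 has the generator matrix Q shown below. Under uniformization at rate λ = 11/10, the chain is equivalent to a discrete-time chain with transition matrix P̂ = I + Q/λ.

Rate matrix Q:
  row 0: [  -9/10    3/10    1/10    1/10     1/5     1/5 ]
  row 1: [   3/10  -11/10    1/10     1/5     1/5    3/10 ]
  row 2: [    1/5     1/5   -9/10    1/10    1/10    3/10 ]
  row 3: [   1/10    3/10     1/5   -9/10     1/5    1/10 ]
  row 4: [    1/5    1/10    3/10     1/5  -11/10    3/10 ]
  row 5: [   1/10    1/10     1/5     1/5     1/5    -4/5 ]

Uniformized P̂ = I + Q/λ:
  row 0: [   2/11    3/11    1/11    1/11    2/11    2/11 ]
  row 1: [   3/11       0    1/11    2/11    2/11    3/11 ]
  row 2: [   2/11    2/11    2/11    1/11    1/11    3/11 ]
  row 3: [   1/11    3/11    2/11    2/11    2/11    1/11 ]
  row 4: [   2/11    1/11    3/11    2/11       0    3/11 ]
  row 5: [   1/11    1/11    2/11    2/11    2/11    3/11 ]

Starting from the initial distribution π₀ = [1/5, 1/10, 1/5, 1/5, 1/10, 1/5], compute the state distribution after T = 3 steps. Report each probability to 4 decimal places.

π = [0.1600, 0.1505, 0.1665, 0.1518, 0.1412, 0.2300]

t=0: π = [0.2000, 0.1000, 0.2000, 0.2000, 0.1000, 0.2000]
t=1: π = [0.1545, 0.1727, 0.1636, 0.1455, 0.1455, 0.2182]
t=2: π = [0.1645, 0.1446, 0.1653, 0.1529, 0.1405, 0.2322]
t=3: π = [0.1600, 0.1505, 0.1665, 0.1518, 0.1412, 0.2300]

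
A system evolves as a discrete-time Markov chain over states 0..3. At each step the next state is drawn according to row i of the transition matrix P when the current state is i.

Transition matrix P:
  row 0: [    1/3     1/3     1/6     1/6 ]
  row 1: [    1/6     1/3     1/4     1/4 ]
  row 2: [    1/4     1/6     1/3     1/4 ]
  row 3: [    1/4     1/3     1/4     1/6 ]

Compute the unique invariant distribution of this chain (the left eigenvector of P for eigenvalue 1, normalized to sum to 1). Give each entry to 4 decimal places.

Balance equations π_j = Σ_i π_i·P[i][j]:
  π_0 = 1/3·π_0 + 1/6·π_1 + 1/4·π_2 + 1/4·π_3
  π_1 = 1/3·π_0 + 1/3·π_1 + 1/6·π_2 + 1/3·π_3
  π_2 = 1/6·π_0 + 1/4·π_1 + 1/3·π_2 + 1/4·π_3
  normalize: π_0 + π_1 + π_2 + π_3 = 1
Solving the linear system gives exactly π = [179/727, 212/727, 182/727, 154/727].

π = [0.2462, 0.2916, 0.2503, 0.2118]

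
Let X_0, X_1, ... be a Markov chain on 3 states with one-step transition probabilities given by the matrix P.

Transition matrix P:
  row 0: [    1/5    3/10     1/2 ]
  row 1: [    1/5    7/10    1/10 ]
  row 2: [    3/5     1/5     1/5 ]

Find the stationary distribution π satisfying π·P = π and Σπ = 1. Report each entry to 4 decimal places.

Balance equations π_j = Σ_i π_i·P[i][j]:
  π_0 = 1/5·π_0 + 1/5·π_1 + 3/5·π_2
  π_1 = 3/10·π_0 + 7/10·π_1 + 1/5·π_2
  normalize: π_0 + π_1 + π_2 = 1
Solving the linear system gives exactly π = [11/37, 17/37, 9/37].

π = [0.2973, 0.4595, 0.2432]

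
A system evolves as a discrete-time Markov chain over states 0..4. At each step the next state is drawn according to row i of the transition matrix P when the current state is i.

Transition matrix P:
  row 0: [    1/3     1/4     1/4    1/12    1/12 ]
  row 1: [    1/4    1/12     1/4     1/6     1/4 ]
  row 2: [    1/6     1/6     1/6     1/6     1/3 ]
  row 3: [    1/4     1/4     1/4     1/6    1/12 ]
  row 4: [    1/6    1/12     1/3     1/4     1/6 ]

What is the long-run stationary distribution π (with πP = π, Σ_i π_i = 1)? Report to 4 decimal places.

π = [0.2333, 0.1698, 0.2453, 0.1630, 0.1887]

Balance equations π_j = Σ_i π_i·P[i][j]:
  π_0 = 1/3·π_0 + 1/4·π_1 + 1/6·π_2 + 1/4·π_3 + 1/6·π_4
  π_1 = 1/4·π_0 + 1/12·π_1 + 1/6·π_2 + 1/4·π_3 + 1/12·π_4
  π_2 = 1/4·π_0 + 1/4·π_1 + 1/6·π_2 + 1/4·π_3 + 1/3·π_4
  π_3 = 1/12·π_0 + 1/6·π_1 + 1/6·π_2 + 1/6·π_3 + 1/4·π_4
  normalize: π_0 + π_1 + π_2 + π_3 + π_4 = 1
Solving the linear system gives exactly π = [136/583, 9/53, 13/53, 95/583, 10/53].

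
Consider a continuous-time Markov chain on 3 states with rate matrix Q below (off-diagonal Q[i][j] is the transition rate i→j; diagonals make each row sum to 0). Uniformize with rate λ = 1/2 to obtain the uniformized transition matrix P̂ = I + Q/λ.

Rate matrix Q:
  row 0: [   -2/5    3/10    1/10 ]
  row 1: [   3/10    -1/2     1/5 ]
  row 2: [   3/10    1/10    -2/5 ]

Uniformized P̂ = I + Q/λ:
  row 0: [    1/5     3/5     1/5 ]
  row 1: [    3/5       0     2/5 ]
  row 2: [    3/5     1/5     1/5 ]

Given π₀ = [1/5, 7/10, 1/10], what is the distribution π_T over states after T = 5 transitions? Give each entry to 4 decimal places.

t=0: π = [0.2000, 0.7000, 0.1000]
t=1: π = [0.5200, 0.1400, 0.3400]
t=2: π = [0.3920, 0.3800, 0.2280]
t=3: π = [0.4432, 0.2808, 0.2760]
t=4: π = [0.4227, 0.3211, 0.2562]
t=5: π = [0.4309, 0.3049, 0.2642]

π = [0.4309, 0.3049, 0.2642]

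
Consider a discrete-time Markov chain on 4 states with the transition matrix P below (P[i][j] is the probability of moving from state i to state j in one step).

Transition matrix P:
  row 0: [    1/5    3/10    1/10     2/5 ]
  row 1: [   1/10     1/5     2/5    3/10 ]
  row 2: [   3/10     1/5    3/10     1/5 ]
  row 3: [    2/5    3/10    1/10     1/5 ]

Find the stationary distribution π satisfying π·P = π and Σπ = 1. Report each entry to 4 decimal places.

π = [0.2518, 0.2527, 0.2198, 0.2756]

Balance equations π_j = Σ_i π_i·P[i][j]:
  π_0 = 1/5·π_0 + 1/10·π_1 + 3/10·π_2 + 2/5·π_3
  π_1 = 3/10·π_0 + 1/5·π_1 + 1/5·π_2 + 3/10·π_3
  π_2 = 1/10·π_0 + 2/5·π_1 + 3/10·π_2 + 1/10·π_3
  normalize: π_0 + π_1 + π_2 + π_3 = 1
Solving the linear system gives exactly π = [275/1092, 23/91, 20/91, 43/156].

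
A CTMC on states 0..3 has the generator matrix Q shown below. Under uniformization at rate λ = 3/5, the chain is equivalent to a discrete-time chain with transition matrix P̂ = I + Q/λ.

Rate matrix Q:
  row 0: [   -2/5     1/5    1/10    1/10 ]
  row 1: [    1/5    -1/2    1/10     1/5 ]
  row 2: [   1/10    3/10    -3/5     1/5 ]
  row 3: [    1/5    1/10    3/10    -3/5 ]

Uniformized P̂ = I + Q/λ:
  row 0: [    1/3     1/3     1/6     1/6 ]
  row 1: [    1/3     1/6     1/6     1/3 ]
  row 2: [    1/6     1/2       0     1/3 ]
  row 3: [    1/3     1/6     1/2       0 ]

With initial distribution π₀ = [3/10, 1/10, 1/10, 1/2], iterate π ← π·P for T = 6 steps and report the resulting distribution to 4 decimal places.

π = [0.2992, 0.2850, 0.2035, 0.2123]

t=0: π = [0.3000, 0.1000, 0.1000, 0.5000]
t=1: π = [0.3167, 0.2500, 0.3167, 0.1167]
t=2: π = [0.2806, 0.3250, 0.1528, 0.2417]
t=3: π = [0.3079, 0.2644, 0.2218, 0.2060]
t=4: π = [0.2964, 0.2919, 0.1984, 0.2133]
t=5: π = [0.3003, 0.2822, 0.2047, 0.2128]
t=6: π = [0.2992, 0.2850, 0.2035, 0.2123]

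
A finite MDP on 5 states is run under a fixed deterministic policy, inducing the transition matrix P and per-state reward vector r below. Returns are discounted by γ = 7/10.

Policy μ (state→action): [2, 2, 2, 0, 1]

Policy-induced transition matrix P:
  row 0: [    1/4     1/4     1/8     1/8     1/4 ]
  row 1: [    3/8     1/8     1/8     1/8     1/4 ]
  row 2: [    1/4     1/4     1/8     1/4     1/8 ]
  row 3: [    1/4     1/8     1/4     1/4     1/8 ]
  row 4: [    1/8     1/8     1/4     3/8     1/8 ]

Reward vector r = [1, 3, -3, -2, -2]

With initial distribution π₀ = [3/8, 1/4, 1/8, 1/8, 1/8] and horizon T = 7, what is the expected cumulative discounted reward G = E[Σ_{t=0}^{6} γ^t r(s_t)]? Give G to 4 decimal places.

t=0: π = [0.3750, 0.2500, 0.1250, 0.1250, 0.1250], E[r] = 0.2500, γ^t·E[r] = 0.250000, running G = 0.250000
t=1: π = [0.2656, 0.1875, 0.1563, 0.1875, 0.2031], E[r] = -0.4219, γ^t·E[r] = -0.295313, running G = -0.045313
t=2: π = [0.2480, 0.1777, 0.1738, 0.2188, 0.1816], E[r] = -0.5410, γ^t·E[r] = -0.265098, running G = -0.310410
t=3: π = [0.2495, 0.1777, 0.1750, 0.2195, 0.1782], E[r] = -0.5378, γ^t·E[r] = -0.184480, running G = -0.494890
t=4: π = [0.2499, 0.1781, 0.1747, 0.2189, 0.1784], E[r] = -0.5345, γ^t·E[r] = -0.128344, running G = -0.623234
t=5: π = [0.2500, 0.1781, 0.1747, 0.2188, 0.1785], E[r] = -0.5344, γ^t·E[r] = -0.089813, running G = -0.713047
t=6: π = [0.2499, 0.1781, 0.1747, 0.2188, 0.1785], E[r] = -0.5344, γ^t·E[r] = -0.062876, running G = -0.775923

G = -0.7759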